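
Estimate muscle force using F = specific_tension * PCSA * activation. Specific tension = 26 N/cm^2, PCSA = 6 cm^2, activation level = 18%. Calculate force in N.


F = sigma * PCSA * activation
F = 26 * 6 * 0.18
F = 28.08 N


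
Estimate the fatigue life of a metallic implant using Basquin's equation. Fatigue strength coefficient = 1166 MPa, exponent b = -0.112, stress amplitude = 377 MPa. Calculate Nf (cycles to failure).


sigma_a = sigma_f' * (2Nf)^b
2Nf = (sigma_a/sigma_f')^(1/b)
2Nf = (377/1166)^(1/-0.112)
2Nf = 23888.522
Nf = 1.194e+04


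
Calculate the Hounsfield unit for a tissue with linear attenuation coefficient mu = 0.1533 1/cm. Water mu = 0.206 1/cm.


HU = ((mu_tissue - mu_water) / mu_water) * 1000
HU = ((0.1533 - 0.206) / 0.206) * 1000
HU = -255.8


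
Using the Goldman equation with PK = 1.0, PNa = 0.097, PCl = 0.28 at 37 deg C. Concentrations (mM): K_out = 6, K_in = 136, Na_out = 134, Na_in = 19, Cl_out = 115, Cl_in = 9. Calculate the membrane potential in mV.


Vm = (RT/F)*ln((PK*Ko + PNa*Nao + PCl*Cli)/(PK*Ki + PNa*Nai + PCl*Clo))
Numer = 21.518, Denom = 170.043
Vm = -55.25 mV


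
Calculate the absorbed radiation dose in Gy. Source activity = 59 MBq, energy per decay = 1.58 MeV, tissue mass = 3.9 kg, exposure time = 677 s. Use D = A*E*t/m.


A = 59 MBq = 5.9000e+07 Bq
E = 1.58 MeV = 2.53116e-13 J
D = A*E*t/m = 5.9000e+07*2.53116e-13*677/3.9
D = 0.002592 Gy


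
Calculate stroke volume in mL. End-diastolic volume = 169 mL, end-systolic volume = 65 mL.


SV = EDV - ESV
SV = 169 - 65
SV = 104 mL


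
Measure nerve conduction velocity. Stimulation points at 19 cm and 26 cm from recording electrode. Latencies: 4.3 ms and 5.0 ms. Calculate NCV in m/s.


Distance = (26 - 19) / 100 = 0.07 m
dt = (5.0 - 4.3) / 1000 = 7.0000e-04 s
NCV = dist / dt = 100 m/s


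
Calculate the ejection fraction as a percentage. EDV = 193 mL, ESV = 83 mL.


SV = EDV - ESV = 193 - 83 = 110 mL
EF = SV/EDV * 100 = 110/193 * 100
EF = 56.99%


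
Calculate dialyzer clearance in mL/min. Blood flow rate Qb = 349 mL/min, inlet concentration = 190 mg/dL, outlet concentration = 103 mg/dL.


K = Qb * (Cb_in - Cb_out) / Cb_in
K = 349 * (190 - 103) / 190
K = 159.8 mL/min


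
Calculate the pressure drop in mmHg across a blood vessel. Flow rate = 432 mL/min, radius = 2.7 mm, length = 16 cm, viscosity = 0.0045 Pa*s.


dP = 8*mu*L*Q / (pi*r^4)
Q = 432 mL/min = 7.2e-06 m^3/s
dP = 248.399 Pa = 248.399 / 133.322 mmHg = 1.863 mmHg


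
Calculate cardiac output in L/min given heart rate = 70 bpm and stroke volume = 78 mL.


CO = HR * SV
CO = 70 * 78 / 1000
CO = 5.46 L/min


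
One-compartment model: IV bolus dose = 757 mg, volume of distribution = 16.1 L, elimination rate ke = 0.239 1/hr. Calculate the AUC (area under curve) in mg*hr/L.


C0 = Dose/Vd = 757/16.1 = 47.0186 mg/L
AUC = C0/ke = 47.0186/0.239
AUC = 196.7 mg*hr/L


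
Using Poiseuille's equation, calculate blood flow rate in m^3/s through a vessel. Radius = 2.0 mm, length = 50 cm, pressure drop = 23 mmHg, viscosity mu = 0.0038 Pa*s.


Q = pi*r^4*dP / (8*mu*L)
r = 0.002 m, L = 0.5 m
dP = 23 mmHg = 3066.406 Pa
Q = 1.0140e-05 m^3/s


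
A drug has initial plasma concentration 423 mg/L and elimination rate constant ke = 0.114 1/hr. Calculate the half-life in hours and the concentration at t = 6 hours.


t_half = ln(2) / ke = 0.693147 / 0.114 = 6.08 hr
C(t) = C0 * exp(-ke*t) = 423 * exp(-0.114*6)
C(6) = 213.4 mg/L


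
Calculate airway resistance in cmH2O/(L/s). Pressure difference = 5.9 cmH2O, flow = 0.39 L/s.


R = dP / flow
R = 5.9 / 0.39
R = 15.13 cmH2O/(L/s)


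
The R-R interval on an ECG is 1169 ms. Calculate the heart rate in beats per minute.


HR = 60 / RR_interval(s)
RR = 1169 ms = 1.169 s
HR = 60 / 1.169 = 51.33 bpm


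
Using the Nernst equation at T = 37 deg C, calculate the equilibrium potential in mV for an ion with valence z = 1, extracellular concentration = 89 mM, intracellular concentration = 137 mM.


E = (RT/(zF)) * ln(C_out/C_in)
T = 37 + 273.15 = 310.15 K
E = (8.314 * 310.15 / (1 * 96485)) * ln(89/137)
E = -11.53 mV


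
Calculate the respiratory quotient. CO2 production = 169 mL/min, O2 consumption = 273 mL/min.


RQ = VCO2 / VO2
RQ = 169 / 273
RQ = 0.619


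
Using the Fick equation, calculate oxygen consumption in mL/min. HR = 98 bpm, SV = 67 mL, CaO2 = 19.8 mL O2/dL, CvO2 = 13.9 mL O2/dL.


CO = HR*SV = 98*67/1000 = 6.566 L/min
a-v O2 diff = 19.8 - 13.9 = 5.9 mL/dL
VO2 = CO * (CaO2-CvO2) * 10 dL/L
VO2 = 6.566 * 5.9 * 10
VO2 = 387.4 mL/min


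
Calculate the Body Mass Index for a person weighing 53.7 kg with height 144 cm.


BMI = weight / height^2
height = 144 cm = 1.44 m
BMI = 53.7 / 1.44^2
BMI = 25.9 kg/m^2


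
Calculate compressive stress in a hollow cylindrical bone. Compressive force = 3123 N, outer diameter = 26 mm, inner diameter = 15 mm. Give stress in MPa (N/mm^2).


A = pi*(r_o^2 - r_i^2)
r_o = 13 mm, r_i = 7.5 mm
A = 354.215 mm^2
sigma = F/A = 3123 / 354.215
sigma = 8.817 MPa


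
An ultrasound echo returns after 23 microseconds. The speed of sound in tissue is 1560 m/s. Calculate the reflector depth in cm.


depth = c * t / 2
t = 23 us = 2.3000e-05 s
depth = 1560 * 2.3000e-05 / 2
depth = 0.01794 m = 1.794 cm


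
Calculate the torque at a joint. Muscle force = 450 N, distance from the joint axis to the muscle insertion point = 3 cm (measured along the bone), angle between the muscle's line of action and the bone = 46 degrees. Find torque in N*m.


Torque = F * d * sin(theta)   (moment arm = d*sin(theta))
d = 3 cm = 0.03 m
Torque = 450 * 0.03 * sin(46)
Torque = 9.711 N*m


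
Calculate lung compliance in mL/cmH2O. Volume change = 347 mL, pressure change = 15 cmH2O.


C = dV / dP
C = 347 / 15
C = 23.13 mL/cmH2O


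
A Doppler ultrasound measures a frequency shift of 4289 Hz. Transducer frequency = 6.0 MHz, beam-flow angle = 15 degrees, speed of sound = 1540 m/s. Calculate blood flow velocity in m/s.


v = fd * c / (2 * f0 * cos(theta))
v = 4289 * 1540 / (2 * 6.0000e+06 * cos(15))
v = 0.5698 m/s


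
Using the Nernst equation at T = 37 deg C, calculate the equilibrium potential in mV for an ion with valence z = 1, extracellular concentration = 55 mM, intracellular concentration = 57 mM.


E = (RT/(zF)) * ln(C_out/C_in)
T = 37 + 273.15 = 310.15 K
E = (8.314 * 310.15 / (1 * 96485)) * ln(55/57)
E = -0.9546 mV


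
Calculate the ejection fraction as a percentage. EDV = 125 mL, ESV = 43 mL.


SV = EDV - ESV = 125 - 43 = 82 mL
EF = SV/EDV * 100 = 82/125 * 100
EF = 65.6%


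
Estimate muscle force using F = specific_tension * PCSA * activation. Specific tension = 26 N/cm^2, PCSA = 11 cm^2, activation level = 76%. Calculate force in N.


F = sigma * PCSA * activation
F = 26 * 11 * 0.76
F = 217.4 N


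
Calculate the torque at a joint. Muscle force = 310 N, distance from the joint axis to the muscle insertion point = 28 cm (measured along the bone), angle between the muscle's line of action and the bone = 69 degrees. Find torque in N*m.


Torque = F * d * sin(theta)   (moment arm = d*sin(theta))
d = 28 cm = 0.28 m
Torque = 310 * 0.28 * sin(69)
Torque = 81.03 N*m


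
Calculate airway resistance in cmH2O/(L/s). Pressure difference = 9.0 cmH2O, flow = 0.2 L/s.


R = dP / flow
R = 9.0 / 0.2
R = 45 cmH2O/(L/s)


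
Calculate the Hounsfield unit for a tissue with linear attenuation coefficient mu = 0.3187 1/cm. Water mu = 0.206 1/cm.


HU = ((mu_tissue - mu_water) / mu_water) * 1000
HU = ((0.3187 - 0.206) / 0.206) * 1000
HU = 547.1


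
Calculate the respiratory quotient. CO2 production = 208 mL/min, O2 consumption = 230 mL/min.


RQ = VCO2 / VO2
RQ = 208 / 230
RQ = 0.9043


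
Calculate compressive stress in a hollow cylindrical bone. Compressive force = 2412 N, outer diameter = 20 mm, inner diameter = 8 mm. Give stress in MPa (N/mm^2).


A = pi*(r_o^2 - r_i^2)
r_o = 10 mm, r_i = 4 mm
A = 263.894 mm^2
sigma = F/A = 2412 / 263.894
sigma = 9.14 MPa


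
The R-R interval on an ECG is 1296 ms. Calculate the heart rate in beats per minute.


HR = 60 / RR_interval(s)
RR = 1296 ms = 1.296 s
HR = 60 / 1.296 = 46.3 bpm


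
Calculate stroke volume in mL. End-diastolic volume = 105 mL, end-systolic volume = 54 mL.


SV = EDV - ESV
SV = 105 - 54
SV = 51 mL


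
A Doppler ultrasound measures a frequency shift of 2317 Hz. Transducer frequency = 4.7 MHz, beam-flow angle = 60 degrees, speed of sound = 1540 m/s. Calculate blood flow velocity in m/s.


v = fd * c / (2 * f0 * cos(theta))
v = 2317 * 1540 / (2 * 4.7000e+06 * cos(60))
v = 0.7592 m/s


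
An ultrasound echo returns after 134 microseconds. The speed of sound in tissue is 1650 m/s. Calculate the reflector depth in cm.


depth = c * t / 2
t = 134 us = 1.3400e-04 s
depth = 1650 * 1.3400e-04 / 2
depth = 0.11055 m = 11.055 cm


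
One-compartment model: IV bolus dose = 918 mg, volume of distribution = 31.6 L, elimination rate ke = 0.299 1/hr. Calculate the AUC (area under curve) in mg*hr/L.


C0 = Dose/Vd = 918/31.6 = 29.0506 mg/L
AUC = C0/ke = 29.0506/0.299
AUC = 97.16 mg*hr/L


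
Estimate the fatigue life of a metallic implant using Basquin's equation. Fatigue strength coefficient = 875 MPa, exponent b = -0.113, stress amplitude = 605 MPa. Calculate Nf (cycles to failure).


sigma_a = sigma_f' * (2Nf)^b
2Nf = (sigma_a/sigma_f')^(1/b)
2Nf = (605/875)^(1/-0.113)
2Nf = 26.191797
Nf = 13.1


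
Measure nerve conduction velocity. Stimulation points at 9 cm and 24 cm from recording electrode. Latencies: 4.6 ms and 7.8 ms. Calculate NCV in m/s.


Distance = (24 - 9) / 100 = 0.15 m
dt = (7.8 - 4.6) / 1000 = 0.0032 s
NCV = dist / dt = 46.87 m/s


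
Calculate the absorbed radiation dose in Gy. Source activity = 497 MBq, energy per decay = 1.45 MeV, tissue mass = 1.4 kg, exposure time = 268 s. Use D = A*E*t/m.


A = 497 MBq = 4.9700e+08 Bq
E = 1.45 MeV = 2.3229e-13 J
D = A*E*t/m = 4.9700e+08*2.3229e-13*268/1.4
D = 0.0221 Gy


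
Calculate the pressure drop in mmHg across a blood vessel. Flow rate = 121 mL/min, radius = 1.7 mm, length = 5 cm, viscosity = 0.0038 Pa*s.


dP = 8*mu*L*Q / (pi*r^4)
Q = 121 mL/min = 2.01667e-06 m^3/s
dP = 116.824 Pa = 116.824 / 133.322 mmHg = 0.8763 mmHg


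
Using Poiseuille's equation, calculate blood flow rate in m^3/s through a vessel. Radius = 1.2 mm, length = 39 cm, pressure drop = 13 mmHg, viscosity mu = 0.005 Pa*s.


Q = pi*r^4*dP / (8*mu*L)
r = 0.0012 m, L = 0.39 m
dP = 13 mmHg = 1733.186 Pa
Q = 7.2376e-07 m^3/s


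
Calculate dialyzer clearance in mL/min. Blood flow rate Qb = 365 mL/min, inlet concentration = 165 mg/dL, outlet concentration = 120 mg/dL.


K = Qb * (Cb_in - Cb_out) / Cb_in
K = 365 * (165 - 120) / 165
K = 99.55 mL/min


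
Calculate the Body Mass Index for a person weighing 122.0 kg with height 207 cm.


BMI = weight / height^2
height = 207 cm = 2.07 m
BMI = 122.0 / 2.07^2
BMI = 28.47 kg/m^2


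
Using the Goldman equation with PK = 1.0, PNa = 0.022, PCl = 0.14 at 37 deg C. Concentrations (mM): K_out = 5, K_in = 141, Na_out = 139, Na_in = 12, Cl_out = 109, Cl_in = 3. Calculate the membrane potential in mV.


Vm = (RT/F)*ln((PK*Ko + PNa*Nao + PCl*Cli)/(PK*Ki + PNa*Nai + PCl*Clo))
Numer = 8.478, Denom = 156.524
Vm = -77.92 mV


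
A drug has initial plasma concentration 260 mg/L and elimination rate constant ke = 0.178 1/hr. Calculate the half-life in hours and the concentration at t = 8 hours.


t_half = ln(2) / ke = 0.693147 / 0.178 = 3.894 hr
C(t) = C0 * exp(-ke*t) = 260 * exp(-0.178*8)
C(8) = 62.59 mg/L


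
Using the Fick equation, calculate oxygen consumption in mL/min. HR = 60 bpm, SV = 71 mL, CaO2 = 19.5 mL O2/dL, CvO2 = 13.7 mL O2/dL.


CO = HR*SV = 60*71/1000 = 4.26 L/min
a-v O2 diff = 19.5 - 13.7 = 5.8 mL/dL
VO2 = CO * (CaO2-CvO2) * 10 dL/L
VO2 = 4.26 * 5.8 * 10
VO2 = 247.1 mL/min


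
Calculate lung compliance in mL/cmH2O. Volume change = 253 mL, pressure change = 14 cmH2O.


C = dV / dP
C = 253 / 14
C = 18.07 mL/cmH2O


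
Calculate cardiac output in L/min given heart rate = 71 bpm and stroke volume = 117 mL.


CO = HR * SV
CO = 71 * 117 / 1000
CO = 8.307 L/min


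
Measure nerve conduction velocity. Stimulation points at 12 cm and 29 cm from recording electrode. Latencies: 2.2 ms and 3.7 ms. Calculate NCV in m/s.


Distance = (29 - 12) / 100 = 0.17 m
dt = (3.7 - 2.2) / 1000 = 0.0015 s
NCV = dist / dt = 113.3 m/s


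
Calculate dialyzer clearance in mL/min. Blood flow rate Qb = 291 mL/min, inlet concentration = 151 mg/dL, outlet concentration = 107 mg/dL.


K = Qb * (Cb_in - Cb_out) / Cb_in
K = 291 * (151 - 107) / 151
K = 84.79 mL/min


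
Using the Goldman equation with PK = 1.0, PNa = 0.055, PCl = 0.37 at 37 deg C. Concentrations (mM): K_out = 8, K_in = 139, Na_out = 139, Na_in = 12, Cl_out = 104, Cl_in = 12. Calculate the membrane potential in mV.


Vm = (RT/F)*ln((PK*Ko + PNa*Nao + PCl*Cli)/(PK*Ki + PNa*Nai + PCl*Clo))
Numer = 20.085, Denom = 178.14
Vm = -58.33 mV


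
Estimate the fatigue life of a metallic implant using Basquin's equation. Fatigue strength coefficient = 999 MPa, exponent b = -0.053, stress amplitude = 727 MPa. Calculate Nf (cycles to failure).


sigma_a = sigma_f' * (2Nf)^b
2Nf = (sigma_a/sigma_f')^(1/b)
2Nf = (727/999)^(1/-0.053)
2Nf = 402.12396
Nf = 201.1


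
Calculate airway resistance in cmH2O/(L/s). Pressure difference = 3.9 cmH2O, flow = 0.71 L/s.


R = dP / flow
R = 3.9 / 0.71
R = 5.493 cmH2O/(L/s)


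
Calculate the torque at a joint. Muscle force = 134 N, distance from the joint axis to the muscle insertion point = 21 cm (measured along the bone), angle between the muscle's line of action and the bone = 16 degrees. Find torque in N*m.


Torque = F * d * sin(theta)   (moment arm = d*sin(theta))
d = 21 cm = 0.21 m
Torque = 134 * 0.21 * sin(16)
Torque = 7.756 N*m


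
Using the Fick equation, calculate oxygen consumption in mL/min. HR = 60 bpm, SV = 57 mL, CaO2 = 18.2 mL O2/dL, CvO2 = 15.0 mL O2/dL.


CO = HR*SV = 60*57/1000 = 3.42 L/min
a-v O2 diff = 18.2 - 15.0 = 3.2 mL/dL
VO2 = CO * (CaO2-CvO2) * 10 dL/L
VO2 = 3.42 * 3.2 * 10
VO2 = 109.4 mL/min


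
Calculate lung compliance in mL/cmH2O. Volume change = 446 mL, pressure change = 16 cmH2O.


C = dV / dP
C = 446 / 16
C = 27.88 mL/cmH2O


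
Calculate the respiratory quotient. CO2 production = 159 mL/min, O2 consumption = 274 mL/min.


RQ = VCO2 / VO2
RQ = 159 / 274
RQ = 0.5803


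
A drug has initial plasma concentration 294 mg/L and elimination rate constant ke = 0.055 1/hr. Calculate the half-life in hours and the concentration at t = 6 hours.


t_half = ln(2) / ke = 0.693147 / 0.055 = 12.6 hr
C(t) = C0 * exp(-ke*t) = 294 * exp(-0.055*6)
C(6) = 211.4 mg/L


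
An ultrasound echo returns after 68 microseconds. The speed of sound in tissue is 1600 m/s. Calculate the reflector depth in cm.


depth = c * t / 2
t = 68 us = 6.8000e-05 s
depth = 1600 * 6.8000e-05 / 2
depth = 0.0544 m = 5.44 cm


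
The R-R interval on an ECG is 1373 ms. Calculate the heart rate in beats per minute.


HR = 60 / RR_interval(s)
RR = 1373 ms = 1.373 s
HR = 60 / 1.373 = 43.7 bpm


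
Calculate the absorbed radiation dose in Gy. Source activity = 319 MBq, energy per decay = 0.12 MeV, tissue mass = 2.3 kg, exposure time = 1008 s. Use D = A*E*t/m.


A = 319 MBq = 3.1900e+08 Bq
E = 0.12 MeV = 1.9224e-14 J
D = A*E*t/m = 3.1900e+08*1.9224e-14*1008/2.3
D = 0.002688 Gy


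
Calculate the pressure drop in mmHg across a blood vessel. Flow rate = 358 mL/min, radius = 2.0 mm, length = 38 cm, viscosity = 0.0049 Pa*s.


dP = 8*mu*L*Q / (pi*r^4)
Q = 358 mL/min = 5.96667e-06 m^3/s
dP = 1768.2 Pa = 1768.2 / 133.322 mmHg = 13.26 mmHg


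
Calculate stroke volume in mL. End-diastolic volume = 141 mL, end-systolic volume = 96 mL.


SV = EDV - ESV
SV = 141 - 96
SV = 45 mL


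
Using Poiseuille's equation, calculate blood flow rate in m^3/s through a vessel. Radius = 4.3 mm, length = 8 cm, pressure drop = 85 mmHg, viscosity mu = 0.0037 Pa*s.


Q = pi*r^4*dP / (8*mu*L)
r = 0.0043 m, L = 0.08 m
dP = 85 mmHg = 11332.37 Pa
Q = 0.00514 m^3/s


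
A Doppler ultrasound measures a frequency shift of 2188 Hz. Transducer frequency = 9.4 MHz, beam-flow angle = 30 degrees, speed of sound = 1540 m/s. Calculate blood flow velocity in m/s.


v = fd * c / (2 * f0 * cos(theta))
v = 2188 * 1540 / (2 * 9.4000e+06 * cos(30))
v = 0.207 m/s


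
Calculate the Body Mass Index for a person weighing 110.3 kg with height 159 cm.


BMI = weight / height^2
height = 159 cm = 1.59 m
BMI = 110.3 / 1.59^2
BMI = 43.63 kg/m^2


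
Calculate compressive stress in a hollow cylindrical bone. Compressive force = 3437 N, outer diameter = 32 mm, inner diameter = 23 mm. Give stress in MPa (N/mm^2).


A = pi*(r_o^2 - r_i^2)
r_o = 16 mm, r_i = 11.5 mm
A = 388.772 mm^2
sigma = F/A = 3437 / 388.772
sigma = 8.841 MPa


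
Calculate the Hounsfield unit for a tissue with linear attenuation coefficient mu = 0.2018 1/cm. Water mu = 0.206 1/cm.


HU = ((mu_tissue - mu_water) / mu_water) * 1000
HU = ((0.2018 - 0.206) / 0.206) * 1000
HU = -20.39


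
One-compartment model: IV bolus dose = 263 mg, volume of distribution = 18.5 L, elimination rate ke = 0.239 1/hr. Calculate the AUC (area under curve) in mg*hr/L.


C0 = Dose/Vd = 263/18.5 = 14.2162 mg/L
AUC = C0/ke = 14.2162/0.239
AUC = 59.48 mg*hr/L


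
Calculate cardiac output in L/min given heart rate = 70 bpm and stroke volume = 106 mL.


CO = HR * SV
CO = 70 * 106 / 1000
CO = 7.42 L/min


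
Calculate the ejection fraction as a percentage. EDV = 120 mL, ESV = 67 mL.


SV = EDV - ESV = 120 - 67 = 53 mL
EF = SV/EDV * 100 = 53/120 * 100
EF = 44.17%


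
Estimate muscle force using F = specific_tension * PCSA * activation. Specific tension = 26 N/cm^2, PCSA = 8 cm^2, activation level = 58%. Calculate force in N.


F = sigma * PCSA * activation
F = 26 * 8 * 0.58
F = 120.6 N


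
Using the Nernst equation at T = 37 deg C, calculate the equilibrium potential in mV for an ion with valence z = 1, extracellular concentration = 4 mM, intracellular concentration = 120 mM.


E = (RT/(zF)) * ln(C_out/C_in)
T = 37 + 273.15 = 310.15 K
E = (8.314 * 310.15 / (1 * 96485)) * ln(4/120)
E = -90.9 mV


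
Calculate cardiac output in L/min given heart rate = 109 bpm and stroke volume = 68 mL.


CO = HR * SV
CO = 109 * 68 / 1000
CO = 7.412 L/min


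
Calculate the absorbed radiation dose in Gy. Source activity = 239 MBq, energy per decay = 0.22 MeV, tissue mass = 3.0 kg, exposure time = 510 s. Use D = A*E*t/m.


A = 239 MBq = 2.3900e+08 Bq
E = 0.22 MeV = 3.5244e-14 J
D = A*E*t/m = 2.3900e+08*3.5244e-14*510/3.0
D = 0.001432 Gy


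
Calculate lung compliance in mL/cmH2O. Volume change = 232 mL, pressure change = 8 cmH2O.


C = dV / dP
C = 232 / 8
C = 29 mL/cmH2O


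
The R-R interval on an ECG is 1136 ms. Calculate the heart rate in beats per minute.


HR = 60 / RR_interval(s)
RR = 1136 ms = 1.136 s
HR = 60 / 1.136 = 52.82 bpm


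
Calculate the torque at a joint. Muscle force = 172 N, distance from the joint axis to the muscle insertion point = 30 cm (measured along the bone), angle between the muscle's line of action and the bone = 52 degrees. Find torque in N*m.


Torque = F * d * sin(theta)   (moment arm = d*sin(theta))
d = 30 cm = 0.3 m
Torque = 172 * 0.3 * sin(52)
Torque = 40.66 N*m


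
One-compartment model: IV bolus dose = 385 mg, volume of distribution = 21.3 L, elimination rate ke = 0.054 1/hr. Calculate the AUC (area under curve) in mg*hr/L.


C0 = Dose/Vd = 385/21.3 = 18.0751 mg/L
AUC = C0/ke = 18.0751/0.054
AUC = 334.7 mg*hr/L


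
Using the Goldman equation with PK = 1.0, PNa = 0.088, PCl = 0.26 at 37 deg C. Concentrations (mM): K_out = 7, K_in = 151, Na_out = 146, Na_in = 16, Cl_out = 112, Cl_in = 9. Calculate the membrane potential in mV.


Vm = (RT/F)*ln((PK*Ko + PNa*Nao + PCl*Cli)/(PK*Ki + PNa*Nai + PCl*Clo))
Numer = 22.188, Denom = 181.528
Vm = -56.17 mV


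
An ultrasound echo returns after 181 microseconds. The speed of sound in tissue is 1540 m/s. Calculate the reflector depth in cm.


depth = c * t / 2
t = 181 us = 1.8100e-04 s
depth = 1540 * 1.8100e-04 / 2
depth = 0.13937 m = 13.937 cm


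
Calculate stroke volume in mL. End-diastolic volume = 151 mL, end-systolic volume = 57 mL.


SV = EDV - ESV
SV = 151 - 57
SV = 94 mL


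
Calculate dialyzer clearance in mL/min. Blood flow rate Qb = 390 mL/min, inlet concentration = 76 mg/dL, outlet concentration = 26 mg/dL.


K = Qb * (Cb_in - Cb_out) / Cb_in
K = 390 * (76 - 26) / 76
K = 256.6 mL/min


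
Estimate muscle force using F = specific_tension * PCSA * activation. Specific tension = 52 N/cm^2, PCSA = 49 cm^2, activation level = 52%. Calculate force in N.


F = sigma * PCSA * activation
F = 52 * 49 * 0.52
F = 1325 N


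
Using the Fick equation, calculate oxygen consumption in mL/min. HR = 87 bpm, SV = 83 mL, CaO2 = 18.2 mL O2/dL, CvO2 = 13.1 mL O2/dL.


CO = HR*SV = 87*83/1000 = 7.221 L/min
a-v O2 diff = 18.2 - 13.1 = 5.1 mL/dL
VO2 = CO * (CaO2-CvO2) * 10 dL/L
VO2 = 7.221 * 5.1 * 10
VO2 = 368.3 mL/min


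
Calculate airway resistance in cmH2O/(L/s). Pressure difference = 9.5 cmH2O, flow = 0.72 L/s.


R = dP / flow
R = 9.5 / 0.72
R = 13.19 cmH2O/(L/s)


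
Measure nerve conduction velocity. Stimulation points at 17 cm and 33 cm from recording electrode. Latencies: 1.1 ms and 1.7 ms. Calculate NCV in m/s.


Distance = (33 - 17) / 100 = 0.16 m
dt = (1.7 - 1.1) / 1000 = 6.0000e-04 s
NCV = dist / dt = 266.7 m/s


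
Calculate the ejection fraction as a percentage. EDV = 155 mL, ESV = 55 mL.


SV = EDV - ESV = 155 - 55 = 100 mL
EF = SV/EDV * 100 = 100/155 * 100
EF = 64.52%


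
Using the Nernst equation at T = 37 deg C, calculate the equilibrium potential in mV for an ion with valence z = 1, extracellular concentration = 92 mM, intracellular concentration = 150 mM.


E = (RT/(zF)) * ln(C_out/C_in)
T = 37 + 273.15 = 310.15 K
E = (8.314 * 310.15 / (1 * 96485)) * ln(92/150)
E = -13.06 mV


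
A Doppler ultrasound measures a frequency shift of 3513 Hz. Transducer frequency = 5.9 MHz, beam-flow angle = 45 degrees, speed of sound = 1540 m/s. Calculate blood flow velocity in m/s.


v = fd * c / (2 * f0 * cos(theta))
v = 3513 * 1540 / (2 * 5.9000e+06 * cos(45))
v = 0.6484 m/s


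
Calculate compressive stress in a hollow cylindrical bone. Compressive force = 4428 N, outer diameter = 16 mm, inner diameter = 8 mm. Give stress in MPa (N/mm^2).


A = pi*(r_o^2 - r_i^2)
r_o = 8 mm, r_i = 4 mm
A = 150.796 mm^2
sigma = F/A = 4428 / 150.796
sigma = 29.36 MPa


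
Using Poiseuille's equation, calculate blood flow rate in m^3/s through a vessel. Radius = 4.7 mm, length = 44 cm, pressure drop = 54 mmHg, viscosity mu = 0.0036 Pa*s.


Q = pi*r^4*dP / (8*mu*L)
r = 0.0047 m, L = 0.44 m
dP = 54 mmHg = 7199.388 Pa
Q = 8.7095e-04 m^3/s


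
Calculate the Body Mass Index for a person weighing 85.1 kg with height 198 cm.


BMI = weight / height^2
height = 198 cm = 1.98 m
BMI = 85.1 / 1.98^2
BMI = 21.71 kg/m^2


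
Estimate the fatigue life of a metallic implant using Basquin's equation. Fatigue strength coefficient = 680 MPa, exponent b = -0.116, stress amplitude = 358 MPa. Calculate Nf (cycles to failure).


sigma_a = sigma_f' * (2Nf)^b
2Nf = (sigma_a/sigma_f')^(1/b)
2Nf = (358/680)^(1/-0.116)
2Nf = 252.31745
Nf = 126.2


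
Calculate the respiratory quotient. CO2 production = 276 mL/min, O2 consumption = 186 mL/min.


RQ = VCO2 / VO2
RQ = 276 / 186
RQ = 1.484


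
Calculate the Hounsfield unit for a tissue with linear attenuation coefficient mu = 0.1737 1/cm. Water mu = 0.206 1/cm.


HU = ((mu_tissue - mu_water) / mu_water) * 1000
HU = ((0.1737 - 0.206) / 0.206) * 1000
HU = -156.8


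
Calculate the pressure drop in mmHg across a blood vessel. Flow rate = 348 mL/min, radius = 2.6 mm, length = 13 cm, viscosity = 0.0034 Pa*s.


dP = 8*mu*L*Q / (pi*r^4)
Q = 348 mL/min = 5.8e-06 m^3/s
dP = 142.856 Pa = 142.856 / 133.322 mmHg = 1.072 mmHg


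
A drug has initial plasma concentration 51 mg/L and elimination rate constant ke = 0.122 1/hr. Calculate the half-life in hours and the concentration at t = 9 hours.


t_half = ln(2) / ke = 0.693147 / 0.122 = 5.682 hr
C(t) = C0 * exp(-ke*t) = 51 * exp(-0.122*9)
C(9) = 17.01 mg/L


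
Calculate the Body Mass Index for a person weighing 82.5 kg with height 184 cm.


BMI = weight / height^2
height = 184 cm = 1.84 m
BMI = 82.5 / 1.84^2
BMI = 24.37 kg/m^2


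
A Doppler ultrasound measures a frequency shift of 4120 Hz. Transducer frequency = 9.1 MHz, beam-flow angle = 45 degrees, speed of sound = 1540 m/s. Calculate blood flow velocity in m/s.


v = fd * c / (2 * f0 * cos(theta))
v = 4120 * 1540 / (2 * 9.1000e+06 * cos(45))
v = 0.493 m/s


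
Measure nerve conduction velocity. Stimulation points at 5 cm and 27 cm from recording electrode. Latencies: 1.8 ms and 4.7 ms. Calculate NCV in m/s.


Distance = (27 - 5) / 100 = 0.22 m
dt = (4.7 - 1.8) / 1000 = 0.0029 s
NCV = dist / dt = 75.86 m/s


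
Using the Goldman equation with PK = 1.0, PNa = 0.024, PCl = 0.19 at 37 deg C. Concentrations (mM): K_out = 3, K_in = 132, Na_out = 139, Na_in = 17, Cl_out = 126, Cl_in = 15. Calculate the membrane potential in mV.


Vm = (RT/F)*ln((PK*Ko + PNa*Nao + PCl*Cli)/(PK*Ki + PNa*Nai + PCl*Clo))
Numer = 9.186, Denom = 156.348
Vm = -75.75 mV


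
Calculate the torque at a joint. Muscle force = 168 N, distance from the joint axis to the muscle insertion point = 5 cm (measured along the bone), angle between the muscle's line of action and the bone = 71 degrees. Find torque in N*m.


Torque = F * d * sin(theta)   (moment arm = d*sin(theta))
d = 5 cm = 0.05 m
Torque = 168 * 0.05 * sin(71)
Torque = 7.942 N*m


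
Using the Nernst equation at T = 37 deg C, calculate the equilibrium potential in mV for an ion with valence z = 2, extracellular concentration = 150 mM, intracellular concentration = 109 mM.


E = (RT/(zF)) * ln(C_out/C_in)
T = 37 + 273.15 = 310.15 K
E = (8.314 * 310.15 / (2 * 96485)) * ln(150/109)
E = 4.267 mV


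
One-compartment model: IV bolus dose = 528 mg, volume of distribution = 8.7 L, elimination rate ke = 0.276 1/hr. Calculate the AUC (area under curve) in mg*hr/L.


C0 = Dose/Vd = 528/8.7 = 60.6897 mg/L
AUC = C0/ke = 60.6897/0.276
AUC = 219.9 mg*hr/L


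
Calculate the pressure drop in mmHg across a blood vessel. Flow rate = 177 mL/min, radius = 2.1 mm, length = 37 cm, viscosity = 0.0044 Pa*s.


dP = 8*mu*L*Q / (pi*r^4)
Q = 177 mL/min = 2.95e-06 m^3/s
dP = 628.839 Pa = 628.839 / 133.322 mmHg = 4.717 mmHg


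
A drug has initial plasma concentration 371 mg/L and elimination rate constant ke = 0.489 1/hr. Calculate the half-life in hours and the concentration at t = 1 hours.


t_half = ln(2) / ke = 0.693147 / 0.489 = 1.417 hr
C(t) = C0 * exp(-ke*t) = 371 * exp(-0.489*1)
C(1) = 227.5 mg/L


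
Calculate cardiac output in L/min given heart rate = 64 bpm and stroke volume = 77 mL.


CO = HR * SV
CO = 64 * 77 / 1000
CO = 4.928 L/min


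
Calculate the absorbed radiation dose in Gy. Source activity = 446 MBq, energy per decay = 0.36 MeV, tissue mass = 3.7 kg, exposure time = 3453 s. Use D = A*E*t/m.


A = 446 MBq = 4.4600e+08 Bq
E = 0.36 MeV = 5.7672e-14 J
D = A*E*t/m = 4.4600e+08*5.7672e-14*3453/3.7
D = 0.024 Gy


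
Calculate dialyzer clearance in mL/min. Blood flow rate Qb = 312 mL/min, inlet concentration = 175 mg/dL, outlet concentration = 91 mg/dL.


K = Qb * (Cb_in - Cb_out) / Cb_in
K = 312 * (175 - 91) / 175
K = 149.8 mL/min


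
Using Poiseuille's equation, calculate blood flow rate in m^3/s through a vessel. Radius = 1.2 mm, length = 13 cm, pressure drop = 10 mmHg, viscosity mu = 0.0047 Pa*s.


Q = pi*r^4*dP / (8*mu*L)
r = 0.0012 m, L = 0.13 m
dP = 10 mmHg = 1333.22 Pa
Q = 1.7768e-06 m^3/s


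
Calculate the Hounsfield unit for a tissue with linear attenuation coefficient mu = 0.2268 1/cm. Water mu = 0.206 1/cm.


HU = ((mu_tissue - mu_water) / mu_water) * 1000
HU = ((0.2268 - 0.206) / 0.206) * 1000
HU = 101


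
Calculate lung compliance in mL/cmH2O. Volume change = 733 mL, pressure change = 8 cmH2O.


C = dV / dP
C = 733 / 8
C = 91.62 mL/cmH2O


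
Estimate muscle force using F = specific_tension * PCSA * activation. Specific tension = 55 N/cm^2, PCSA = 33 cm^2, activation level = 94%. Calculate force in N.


F = sigma * PCSA * activation
F = 55 * 33 * 0.94
F = 1706 N


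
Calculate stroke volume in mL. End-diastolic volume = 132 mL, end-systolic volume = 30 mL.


SV = EDV - ESV
SV = 132 - 30
SV = 102 mL


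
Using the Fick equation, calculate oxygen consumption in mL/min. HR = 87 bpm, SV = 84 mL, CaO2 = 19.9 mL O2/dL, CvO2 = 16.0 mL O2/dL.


CO = HR*SV = 87*84/1000 = 7.308 L/min
a-v O2 diff = 19.9 - 16.0 = 3.9 mL/dL
VO2 = CO * (CaO2-CvO2) * 10 dL/L
VO2 = 7.308 * 3.9 * 10
VO2 = 285 mL/min


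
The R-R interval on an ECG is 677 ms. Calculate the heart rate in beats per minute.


HR = 60 / RR_interval(s)
RR = 677 ms = 0.677 s
HR = 60 / 0.677 = 88.63 bpm


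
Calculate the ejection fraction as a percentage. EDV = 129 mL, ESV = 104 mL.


SV = EDV - ESV = 129 - 104 = 25 mL
EF = SV/EDV * 100 = 25/129 * 100
EF = 19.38%


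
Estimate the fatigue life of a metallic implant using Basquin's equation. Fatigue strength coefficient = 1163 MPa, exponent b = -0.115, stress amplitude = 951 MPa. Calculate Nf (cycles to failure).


sigma_a = sigma_f' * (2Nf)^b
2Nf = (sigma_a/sigma_f')^(1/b)
2Nf = (951/1163)^(1/-0.115)
2Nf = 5.7543069
Nf = 2.877


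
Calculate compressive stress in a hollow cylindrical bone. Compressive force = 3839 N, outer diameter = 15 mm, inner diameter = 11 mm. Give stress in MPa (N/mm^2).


A = pi*(r_o^2 - r_i^2)
r_o = 7.5 mm, r_i = 5.5 mm
A = 81.6814 mm^2
sigma = F/A = 3839 / 81.6814
sigma = 47 MPa


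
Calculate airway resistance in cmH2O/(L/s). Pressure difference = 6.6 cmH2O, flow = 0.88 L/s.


R = dP / flow
R = 6.6 / 0.88
R = 7.5 cmH2O/(L/s)


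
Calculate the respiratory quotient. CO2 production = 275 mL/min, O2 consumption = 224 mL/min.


RQ = VCO2 / VO2
RQ = 275 / 224
RQ = 1.228


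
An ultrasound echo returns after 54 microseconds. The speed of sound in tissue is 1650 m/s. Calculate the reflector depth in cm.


depth = c * t / 2
t = 54 us = 5.4000e-05 s
depth = 1650 * 5.4000e-05 / 2
depth = 0.04455 m = 4.455 cm


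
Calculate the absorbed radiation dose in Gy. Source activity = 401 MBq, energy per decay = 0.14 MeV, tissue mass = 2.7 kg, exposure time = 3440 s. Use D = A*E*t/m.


A = 401 MBq = 4.0100e+08 Bq
E = 0.14 MeV = 2.2428e-14 J
D = A*E*t/m = 4.0100e+08*2.2428e-14*3440/2.7
D = 0.01146 Gy


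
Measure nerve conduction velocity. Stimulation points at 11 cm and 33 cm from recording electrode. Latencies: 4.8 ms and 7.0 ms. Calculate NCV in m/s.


Distance = (33 - 11) / 100 = 0.22 m
dt = (7.0 - 4.8) / 1000 = 0.0022 s
NCV = dist / dt = 100 m/s


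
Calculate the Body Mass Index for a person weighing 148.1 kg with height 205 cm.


BMI = weight / height^2
height = 205 cm = 2.05 m
BMI = 148.1 / 2.05^2
BMI = 35.24 kg/m^2


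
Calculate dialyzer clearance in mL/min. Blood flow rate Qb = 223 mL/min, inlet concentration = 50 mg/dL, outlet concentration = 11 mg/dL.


K = Qb * (Cb_in - Cb_out) / Cb_in
K = 223 * (50 - 11) / 50
K = 173.9 mL/min


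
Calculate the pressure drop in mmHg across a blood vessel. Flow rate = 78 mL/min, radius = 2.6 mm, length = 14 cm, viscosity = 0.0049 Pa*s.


dP = 8*mu*L*Q / (pi*r^4)
Q = 78 mL/min = 1.3e-06 m^3/s
dP = 49.6952 Pa = 49.6952 / 133.322 mmHg = 0.3727 mmHg


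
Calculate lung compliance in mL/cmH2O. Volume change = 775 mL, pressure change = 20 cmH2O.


C = dV / dP
C = 775 / 20
C = 38.75 mL/cmH2O


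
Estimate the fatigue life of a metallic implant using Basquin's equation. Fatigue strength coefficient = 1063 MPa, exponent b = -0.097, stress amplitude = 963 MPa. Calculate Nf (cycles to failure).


sigma_a = sigma_f' * (2Nf)^b
2Nf = (sigma_a/sigma_f')^(1/b)
2Nf = (963/1063)^(1/-0.097)
2Nf = 2.7691085
Nf = 1.385


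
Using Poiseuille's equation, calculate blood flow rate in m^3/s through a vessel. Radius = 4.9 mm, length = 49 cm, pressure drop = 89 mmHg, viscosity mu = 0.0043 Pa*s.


Q = pi*r^4*dP / (8*mu*L)
r = 0.0049 m, L = 0.49 m
dP = 89 mmHg = 11865.658 Pa
Q = 0.001275 m^3/s


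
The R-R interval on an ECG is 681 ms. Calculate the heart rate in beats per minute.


HR = 60 / RR_interval(s)
RR = 681 ms = 0.681 s
HR = 60 / 0.681 = 88.11 bpm


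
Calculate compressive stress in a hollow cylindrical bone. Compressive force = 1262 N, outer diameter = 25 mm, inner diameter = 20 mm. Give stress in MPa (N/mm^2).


A = pi*(r_o^2 - r_i^2)
r_o = 12.5 mm, r_i = 10 mm
A = 176.715 mm^2
sigma = F/A = 1262 / 176.715
sigma = 7.141 MPa


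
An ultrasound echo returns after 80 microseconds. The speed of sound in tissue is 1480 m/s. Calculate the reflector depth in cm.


depth = c * t / 2
t = 80 us = 8.0000e-05 s
depth = 1480 * 8.0000e-05 / 2
depth = 0.0592 m = 5.92 cm


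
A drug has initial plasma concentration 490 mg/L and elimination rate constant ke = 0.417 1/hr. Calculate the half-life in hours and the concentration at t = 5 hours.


t_half = ln(2) / ke = 0.693147 / 0.417 = 1.662 hr
C(t) = C0 * exp(-ke*t) = 490 * exp(-0.417*5)
C(5) = 60.91 mg/L


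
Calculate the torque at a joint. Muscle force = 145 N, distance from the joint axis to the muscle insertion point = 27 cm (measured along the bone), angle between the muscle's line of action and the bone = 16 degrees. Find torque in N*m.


Torque = F * d * sin(theta)   (moment arm = d*sin(theta))
d = 27 cm = 0.27 m
Torque = 145 * 0.27 * sin(16)
Torque = 10.79 N*m


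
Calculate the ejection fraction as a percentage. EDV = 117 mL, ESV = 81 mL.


SV = EDV - ESV = 117 - 81 = 36 mL
EF = SV/EDV * 100 = 36/117 * 100
EF = 30.77%


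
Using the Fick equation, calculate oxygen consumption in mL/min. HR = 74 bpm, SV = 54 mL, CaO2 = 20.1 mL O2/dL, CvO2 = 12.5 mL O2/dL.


CO = HR*SV = 74*54/1000 = 3.996 L/min
a-v O2 diff = 20.1 - 12.5 = 7.6 mL/dL
VO2 = CO * (CaO2-CvO2) * 10 dL/L
VO2 = 3.996 * 7.6 * 10
VO2 = 303.7 mL/min


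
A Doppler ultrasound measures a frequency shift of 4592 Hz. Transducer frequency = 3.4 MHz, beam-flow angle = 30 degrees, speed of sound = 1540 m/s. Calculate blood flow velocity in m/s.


v = fd * c / (2 * f0 * cos(theta))
v = 4592 * 1540 / (2 * 3.4000e+06 * cos(30))
v = 1.201 m/s


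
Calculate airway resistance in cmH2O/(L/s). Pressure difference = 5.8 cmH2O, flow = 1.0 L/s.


R = dP / flow
R = 5.8 / 1.0
R = 5.8 cmH2O/(L/s)


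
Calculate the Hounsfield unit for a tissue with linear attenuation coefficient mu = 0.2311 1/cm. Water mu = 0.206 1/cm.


HU = ((mu_tissue - mu_water) / mu_water) * 1000
HU = ((0.2311 - 0.206) / 0.206) * 1000
HU = 121.8


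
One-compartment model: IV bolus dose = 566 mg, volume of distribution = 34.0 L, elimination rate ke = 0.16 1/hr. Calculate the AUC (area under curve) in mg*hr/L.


C0 = Dose/Vd = 566/34.0 = 16.6471 mg/L
AUC = C0/ke = 16.6471/0.16
AUC = 104 mg*hr/L


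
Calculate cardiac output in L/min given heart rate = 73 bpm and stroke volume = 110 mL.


CO = HR * SV
CO = 73 * 110 / 1000
CO = 8.03 L/min


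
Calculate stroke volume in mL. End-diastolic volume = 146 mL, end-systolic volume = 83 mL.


SV = EDV - ESV
SV = 146 - 83
SV = 63 mL


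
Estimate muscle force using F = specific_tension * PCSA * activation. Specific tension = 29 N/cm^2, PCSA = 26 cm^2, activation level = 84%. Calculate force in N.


F = sigma * PCSA * activation
F = 29 * 26 * 0.84
F = 633.4 N


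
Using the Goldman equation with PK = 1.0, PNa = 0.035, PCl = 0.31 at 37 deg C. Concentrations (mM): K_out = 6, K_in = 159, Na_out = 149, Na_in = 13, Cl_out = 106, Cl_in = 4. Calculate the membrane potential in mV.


Vm = (RT/F)*ln((PK*Ko + PNa*Nao + PCl*Cli)/(PK*Ki + PNa*Nai + PCl*Clo))
Numer = 12.455, Denom = 192.315
Vm = -73.15 mV


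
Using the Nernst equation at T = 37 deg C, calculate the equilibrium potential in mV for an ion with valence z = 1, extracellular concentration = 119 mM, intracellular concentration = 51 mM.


E = (RT/(zF)) * ln(C_out/C_in)
T = 37 + 273.15 = 310.15 K
E = (8.314 * 310.15 / (1 * 96485)) * ln(119/51)
E = 22.64 mV


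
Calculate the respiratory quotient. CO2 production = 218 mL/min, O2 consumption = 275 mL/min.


RQ = VCO2 / VO2
RQ = 218 / 275
RQ = 0.7927


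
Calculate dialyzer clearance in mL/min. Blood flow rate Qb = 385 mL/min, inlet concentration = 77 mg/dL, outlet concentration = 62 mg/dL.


K = Qb * (Cb_in - Cb_out) / Cb_in
K = 385 * (77 - 62) / 77
K = 75 mL/min


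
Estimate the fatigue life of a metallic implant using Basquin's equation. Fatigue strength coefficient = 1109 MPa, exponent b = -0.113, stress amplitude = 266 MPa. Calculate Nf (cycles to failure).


sigma_a = sigma_f' * (2Nf)^b
2Nf = (sigma_a/sigma_f')^(1/b)
2Nf = (266/1109)^(1/-0.113)
2Nf = 307020.48
Nf = 1.535e+05


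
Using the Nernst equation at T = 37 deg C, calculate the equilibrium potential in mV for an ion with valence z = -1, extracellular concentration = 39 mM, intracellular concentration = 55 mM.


E = (RT/(zF)) * ln(C_out/C_in)
T = 37 + 273.15 = 310.15 K
E = (8.314 * 310.15 / (-1 * 96485)) * ln(39/55)
E = 9.187 mV


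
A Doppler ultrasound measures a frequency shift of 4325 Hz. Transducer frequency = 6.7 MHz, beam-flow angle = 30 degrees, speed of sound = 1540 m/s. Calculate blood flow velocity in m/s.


v = fd * c / (2 * f0 * cos(theta))
v = 4325 * 1540 / (2 * 6.7000e+06 * cos(30))
v = 0.5739 m/s


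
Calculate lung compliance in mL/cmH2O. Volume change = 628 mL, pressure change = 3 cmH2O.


C = dV / dP
C = 628 / 3
C = 209.3 mL/cmH2O


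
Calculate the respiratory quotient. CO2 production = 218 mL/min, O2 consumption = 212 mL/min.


RQ = VCO2 / VO2
RQ = 218 / 212
RQ = 1.028


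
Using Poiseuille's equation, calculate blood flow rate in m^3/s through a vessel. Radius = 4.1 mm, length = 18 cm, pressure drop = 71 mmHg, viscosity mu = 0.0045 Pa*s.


Q = pi*r^4*dP / (8*mu*L)
r = 0.0041 m, L = 0.18 m
dP = 71 mmHg = 9465.862 Pa
Q = 0.001297 m^3/s


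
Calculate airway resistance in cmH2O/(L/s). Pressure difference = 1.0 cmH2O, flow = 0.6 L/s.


R = dP / flow
R = 1.0 / 0.6
R = 1.667 cmH2O/(L/s)


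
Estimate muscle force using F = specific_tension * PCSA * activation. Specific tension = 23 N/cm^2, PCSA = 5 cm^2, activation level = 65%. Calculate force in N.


F = sigma * PCSA * activation
F = 23 * 5 * 0.65
F = 74.75 N


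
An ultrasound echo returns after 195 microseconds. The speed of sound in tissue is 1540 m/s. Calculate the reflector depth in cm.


depth = c * t / 2
t = 195 us = 1.9500e-04 s
depth = 1540 * 1.9500e-04 / 2
depth = 0.15015 m = 15.015 cm


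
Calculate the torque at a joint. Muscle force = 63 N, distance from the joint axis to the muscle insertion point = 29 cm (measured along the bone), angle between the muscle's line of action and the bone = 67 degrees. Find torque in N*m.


Torque = F * d * sin(theta)   (moment arm = d*sin(theta))
d = 29 cm = 0.29 m
Torque = 63 * 0.29 * sin(67)
Torque = 16.82 N*m


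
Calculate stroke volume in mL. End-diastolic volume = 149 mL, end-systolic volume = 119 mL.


SV = EDV - ESV
SV = 149 - 119
SV = 30 mL


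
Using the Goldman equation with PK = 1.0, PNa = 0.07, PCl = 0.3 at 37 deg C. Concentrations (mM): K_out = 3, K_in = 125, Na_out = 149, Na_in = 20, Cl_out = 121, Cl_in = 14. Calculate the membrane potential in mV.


Vm = (RT/F)*ln((PK*Ko + PNa*Nao + PCl*Cli)/(PK*Ki + PNa*Nai + PCl*Clo))
Numer = 17.63, Denom = 162.7
Vm = -59.39 mV
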